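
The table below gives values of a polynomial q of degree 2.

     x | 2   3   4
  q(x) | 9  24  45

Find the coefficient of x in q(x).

Write q(x) = ax^2 + bx + c. Substituting each data point gives a linear system:
  4a + 2b + c = 9
  9a + 3b + c = 24
  16a + 4b + c = 45
Solving the system yields a = 3, b = 0, c = -3.
So q(x) = 3x^2 - 3.
The coefficient of x is 0.

0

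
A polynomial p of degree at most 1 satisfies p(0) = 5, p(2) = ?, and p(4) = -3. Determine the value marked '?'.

1

On equispaced nodes a degree-1 polynomial has vanishing second forward difference, so
  p(0) - 2·p(2) + p(4) = 0.
Substituting the known values and solving for p(2):
  -2·p(2) = -2
  p(2) = 1.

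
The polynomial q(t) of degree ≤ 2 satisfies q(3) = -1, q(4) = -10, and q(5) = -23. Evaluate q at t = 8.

-86

Forward differences of the values at t = 3, 4, 5:
  q  : -1  -10  -23
  Δ  : -9  -13
  Δ^2: -4
The second differences are constant, confirming degree 2.
Interpolating (Newton forward form) and evaluating at t = 8 gives q(8) = -86.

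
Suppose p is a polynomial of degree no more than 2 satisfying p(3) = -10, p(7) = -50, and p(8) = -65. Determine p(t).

Using the Lagrange interpolation formula with nodes 3, 7, 8:
  L_0(t) = (t - 7)(t - 8) / 20
  L_1(t) = (t - 3)(t - 8) / -4
  L_2(t) = (t - 3)(t - 7) / 5
Then p(t) = -10·L_0(t) - 50·L_1(t) - 65·L_2(t).
Expanding and collecting terms gives p(t) = -t² - 1.
Check: p(7) = -50. ✓

p(t) = -t^2 - 1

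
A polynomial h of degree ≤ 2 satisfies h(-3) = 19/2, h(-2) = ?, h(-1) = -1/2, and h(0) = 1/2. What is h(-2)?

On equispaced nodes a degree-2 polynomial has vanishing third forward difference, so
  - h(-3) + 3·h(-2) - 3·h(-1) + h(0) = 0.
Substituting the known values and solving for h(-2):
  3·h(-2) = 15/2
  h(-2) = 5/2.

5/2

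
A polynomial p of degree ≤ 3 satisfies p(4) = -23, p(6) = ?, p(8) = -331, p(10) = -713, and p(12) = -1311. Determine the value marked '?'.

The 4 known points determine the degree-3 polynomial uniquely.
Write p(s) = as^3 + bs^2 + cs + d. Substituting each data point gives a linear system:
  64a + 16b + 4c + d = -23
  512a + 64b + 8c + d = -331
  1000a + 100b + 10c + d = -713
  1728a + 144b + 12c + d = -1311
Solving the system yields a = -1, b = 3, c = -1, d = -3.
So p(s) = -s³ + 3s² - s - 3.
Then p(6) = -117.

-117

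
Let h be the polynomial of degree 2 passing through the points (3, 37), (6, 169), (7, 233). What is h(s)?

Using the Lagrange interpolation formula with nodes 3, 6, 7:
  L_0(s) = (s - 6)(s - 7) / 12
  L_1(s) = (s - 3)(s - 7) / -3
  L_2(s) = (s - 3)(s - 6) / 4
Then h(s) = 37·L_0(s) + 169·L_1(s) + 233·L_2(s).
Expanding and collecting terms gives h(s) = 5s² - s - 5.
Check: h(6) = 169. ✓

h(s) = 5s^2 - s - 5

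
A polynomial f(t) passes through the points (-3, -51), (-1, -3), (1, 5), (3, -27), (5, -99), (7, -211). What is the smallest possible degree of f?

2

Forward differences of the values at t = -3, -1, 1, 3, 5, 7:
  f  : -51  -3  5  -27  -99  -211
  Δ  : 48  8  -32  -72  -112
  Δ^2: -40  -40  -40  -40
  Δ^3: 0  0  0
  Δ^4: 0  0
  Δ^5: 0
The second differences are constant (-40) and nonzero, while all higher differences vanish, so the minimal degree is 2.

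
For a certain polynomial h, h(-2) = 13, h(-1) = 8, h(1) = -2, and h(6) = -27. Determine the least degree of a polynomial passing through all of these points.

1

Divided differences on the nodes -2, -1, 1, 6:
  order 0: 13  8  -2  -27
  order 1: -5  -5  -5
  order 2: 0  0
  order 3: 0
The order-1 divided differences are all -5 (nonzero) and every higher order vanishes, so the data lies on a polynomial of degree exactly 1.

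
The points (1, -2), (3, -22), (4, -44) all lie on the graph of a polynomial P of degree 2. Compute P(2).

-8

Using the Lagrange interpolation formula with nodes 1, 3, 4:
  L_0(n) = (n - 3)(n - 4) / 6
  L_1(n) = (n - 1)(n - 4) / -2
  L_2(n) = (n - 1)(n - 3) / 3
Then P(n) = -2·L_0(n) - 22·L_1(n) - 44·L_2(n).
Expanding and collecting terms gives P(n) = -4n^2 + 6n - 4.
Evaluating at n = 2: P(2) = -8.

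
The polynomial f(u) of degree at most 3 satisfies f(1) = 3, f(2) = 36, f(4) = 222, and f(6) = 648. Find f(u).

f(u) = 2u^3 + 6u^2 + u - 6

Write f(u) = au^3 + bu^2 + cu + d. Substituting each data point gives a linear system:
  a + b + c + d = 3
  8a + 4b + 2c + d = 36
  64a + 16b + 4c + d = 222
  216a + 36b + 6c + d = 648
Solving the system yields a = 2, b = 6, c = 1, d = -6.
So f(u) = 2u^3 + 6u^2 + u - 6.
Check: f(6) = 648. ✓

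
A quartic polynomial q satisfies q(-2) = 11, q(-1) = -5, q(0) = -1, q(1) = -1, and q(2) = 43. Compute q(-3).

143

Forward differences of the values at n = -2, -1, 0, 1, 2:
  q  : 11  -5  -1  -1  43
  Δ  : -16  4  0  44
  Δ^2: 20  -4  44
  Δ^3: -24  48
  Δ^4: 72
The fourth differences are constant, confirming degree 4.
Interpolating (Newton forward form) and evaluating at n = -3 gives q(-3) = 143.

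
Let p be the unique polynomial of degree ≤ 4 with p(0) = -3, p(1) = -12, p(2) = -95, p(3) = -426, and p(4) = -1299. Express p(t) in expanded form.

Write p(t) = at^4 + bt^3 + ct^2 + dt + e. Substituting each data point gives a linear system:
  e = -3
  a + b + c + d + e = -12
  16a + 8b + 4c + 2d + e = -95
  81a + 27b + 9c + 3d + e = -426
  256a + 64b + 16c + 4d + e = -1299
Solving the system yields a = -5, b = 1, c = -5, d = 0, e = -3.
So p(t) = -5t^4 + t^3 - 5t^2 - 3.
Check: p(0) = -3. ✓

p(t) = -5t^4 + t^3 - 5t^2 - 3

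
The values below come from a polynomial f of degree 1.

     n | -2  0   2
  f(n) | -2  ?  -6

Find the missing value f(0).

The 2 known points determine the degree-1 polynomial uniquely.
Write f(n) = an + b. Substituting each data point gives a linear system:
  -2a + b = -2
  2a + b = -6
Solving the system yields a = -1, b = -4.
So f(n) = -n - 4.
Then f(0) = -4.

-4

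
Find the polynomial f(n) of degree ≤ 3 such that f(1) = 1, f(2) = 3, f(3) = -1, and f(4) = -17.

f(n) = -n^3 + 3n^2 - 1

Using the Lagrange interpolation formula with nodes 1, 2, 3, 4:
  L_0(n) = (n - 2)(n - 3)(n - 4) / -6
  L_1(n) = (n - 1)(n - 3)(n - 4) / 2
  L_2(n) = (n - 1)(n - 2)(n - 4) / -2
  L_3(n) = (n - 1)(n - 2)(n - 3) / 6
Then f(n) = 1·L_0(n) + 3·L_1(n) - 1·L_2(n) - 17·L_3(n).
Expanding and collecting terms gives f(n) = -n³ + 3n² - 1.
Check: f(2) = 3. ✓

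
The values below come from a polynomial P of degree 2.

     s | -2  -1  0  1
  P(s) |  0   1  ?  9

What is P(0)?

4

On equispaced nodes a degree-2 polynomial has vanishing third forward difference, so
  - P(-2) + 3·P(-1) - 3·P(0) + P(1) = 0.
Substituting the known values and solving for P(0):
  -3·P(0) = -12
  P(0) = 4.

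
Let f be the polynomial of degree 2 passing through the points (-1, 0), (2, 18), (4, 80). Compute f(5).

126

Using the Lagrange interpolation formula with nodes -1, 2, 4:
  L_0(x) = (x - 2)(x - 4) / 15
  L_1(x) = (x + 1)(x - 4) / -6
  L_2(x) = (x + 1)(x - 2) / 10
Then f(x) = 0·L_0(x) + 18·L_1(x) + 80·L_2(x).
Expanding and collecting terms gives f(x) = 5x^2 + x - 4.
Evaluating at x = 5: f(5) = 126.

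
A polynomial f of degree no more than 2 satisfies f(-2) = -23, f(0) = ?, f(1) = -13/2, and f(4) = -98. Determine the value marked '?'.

0

The 3 known points determine the degree-2 polynomial uniquely.
Write f(s) = as^2 + bs + c. Substituting each data point gives a linear system:
  4a - 2b + c = -23
  a + b + c = -13/2
  16a + 4b + c = -98
Solving the system yields a = -6, b = -1/2, c = 0.
So f(s) = -6s^2 - (1/2)s.
Then f(0) = 0.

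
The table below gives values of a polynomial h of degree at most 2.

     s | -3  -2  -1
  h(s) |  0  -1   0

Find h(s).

Write h(s) = as^2 + bs + c. Substituting each data point gives a linear system:
  9a - 3b + c = 0
  4a - 2b + c = -1
  a - b + c = 0
Solving the system yields a = 1, b = 4, c = 3.
So h(s) = s^2 + 4s + 3.
Check: h(-1) = 0. ✓

h(s) = s^2 + 4s + 3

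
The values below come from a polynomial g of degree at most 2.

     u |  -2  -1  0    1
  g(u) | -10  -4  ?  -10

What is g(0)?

The 3 known points determine the degree-2 polynomial uniquely.
Write g(u) = au^2 + bu + c. Substituting each data point gives a linear system:
  4a - 2b + c = -10
  a - b + c = -4
  a + b + c = -10
Solving the system yields a = -3, b = -3, c = -4.
So g(u) = -3u^2 - 3u - 4.
Then g(0) = -4.

-4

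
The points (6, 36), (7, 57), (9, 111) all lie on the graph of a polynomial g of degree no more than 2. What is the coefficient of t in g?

Write g(t) = at^2 + bt + c. Substituting each data point gives a linear system:
  36a + 6b + c = 36
  49a + 7b + c = 57
  81a + 9b + c = 111
Solving the system yields a = 2, b = -5, c = -6.
So g(t) = 2t² - 5t - 6.
The coefficient of t is -5.

-5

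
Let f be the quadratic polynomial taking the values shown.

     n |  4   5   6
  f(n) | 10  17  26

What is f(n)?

Using the Lagrange interpolation formula with nodes 4, 5, 6:
  L_0(n) = (n - 5)(n - 6) / 2
  L_1(n) = (n - 4)(n - 6) / -1
  L_2(n) = (n - 4)(n - 5) / 2
Then f(n) = 10·L_0(n) + 17·L_1(n) + 26·L_2(n).
Expanding and collecting terms gives f(n) = n^2 - 2n + 2.
Check: f(6) = 26. ✓

f(n) = n^2 - 2n + 2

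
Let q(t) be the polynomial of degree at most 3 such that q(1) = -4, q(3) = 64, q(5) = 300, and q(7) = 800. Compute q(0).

Using the Lagrange interpolation formula with nodes 1, 3, 5, 7:
  L_0(t) = (t - 3)(t - 5)(t - 7) / -48
  L_1(t) = (t - 1)(t - 5)(t - 7) / 16
  L_2(t) = (t - 1)(t - 3)(t - 7) / -16
  L_3(t) = (t - 1)(t - 3)(t - 5) / 48
Then q(t) = -4·L_0(t) + 64·L_1(t) + 300·L_2(t) + 800·L_3(t).
Expanding and collecting terms gives q(t) = 2t^3 + 3t^2 - 4t - 5.
Evaluating at t = 0: q(0) = -5.

-5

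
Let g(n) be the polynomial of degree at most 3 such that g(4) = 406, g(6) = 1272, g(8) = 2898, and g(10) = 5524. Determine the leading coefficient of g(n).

5

Write g(n) = an^3 + bn^2 + cn + d. Substituting each data point gives a linear system:
  64a + 16b + 4c + d = 406
  216a + 36b + 6c + d = 1272
  512a + 64b + 8c + d = 2898
  1000a + 100b + 10c + d = 5524
Solving the system yields a = 5, b = 5, c = 3, d = -6.
So g(n) = 5n^3 + 5n^2 + 3n - 6.
The leading coefficient is 5.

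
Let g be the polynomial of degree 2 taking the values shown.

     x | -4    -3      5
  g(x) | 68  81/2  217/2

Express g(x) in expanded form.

Using the Lagrange interpolation formula with nodes -4, -3, 5:
  L_0(x) = (x + 3)(x - 5) / 9
  L_1(x) = (x + 4)(x - 5) / -8
  L_2(x) = (x + 4)(x + 3) / 72
Then g(x) = 68·L_0(x) + 81/2·L_1(x) + 217/2·L_2(x).
Expanding and collecting terms gives g(x) = 4x² + (1/2)x + 6.
Check: g(-4) = 68. ✓

g(x) = 4x^2 + (1/2)x + 6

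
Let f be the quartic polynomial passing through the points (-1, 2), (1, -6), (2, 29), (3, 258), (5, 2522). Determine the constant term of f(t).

-3

Write f(t) = at^4 + bt^3 + ct^2 + dt + e. Substituting each data point gives a linear system:
  a - b + c - d + e = 2
  a + b + c + d + e = -6
  16a + 8b + 4c + 2d + e = 29
  81a + 27b + 9c + 3d + e = 258
  625a + 125b + 25c + 5d + e = 2522
Solving the system yields a = 5, b = -4, c = -4, d = 0, e = -3.
So f(t) = 5t⁴ - 4t³ - 4t² - 3.
The constant term is -3.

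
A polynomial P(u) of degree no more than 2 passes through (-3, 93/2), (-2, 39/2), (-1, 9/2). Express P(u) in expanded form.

Using the Lagrange interpolation formula with nodes -3, -2, -1:
  L_0(u) = (u + 2)(u + 1) / 2
  L_1(u) = (u + 3)(u + 1) / -1
  L_2(u) = (u + 3)(u + 2) / 2
Then P(u) = 93/2·L_0(u) + 39/2·L_1(u) + 9/2·L_2(u).
Expanding and collecting terms gives P(u) = 6u² + 3u + 3/2.
Check: P(-1) = 9/2. ✓

P(u) = 6u^2 + 3u + 3/2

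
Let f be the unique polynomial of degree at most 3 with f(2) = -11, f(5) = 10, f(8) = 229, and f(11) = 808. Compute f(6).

Forward differences of the values at n = 2, 5, 8, 11:
  f  : -11  10  229  808
  Δ  : 21  219  579
  Δ^2: 198  360
  Δ^3: 162
The third differences are constant, confirming degree 3.
Interpolating (Newton forward form) and evaluating at n = 6 gives f(6) = 53.

53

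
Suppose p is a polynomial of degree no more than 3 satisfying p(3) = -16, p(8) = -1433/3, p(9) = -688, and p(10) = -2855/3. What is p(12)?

Using the Lagrange interpolation formula with nodes 3, 8, 9, 10:
  L_0(u) = (u - 8)(u - 9)(u - 10) / -210
  L_1(u) = (u - 3)(u - 9)(u - 10) / 10
  L_2(u) = (u - 3)(u - 8)(u - 10) / -6
  L_3(u) = (u - 3)(u - 8)(u - 9) / 14
Then p(u) = -16·L_0(u) - 1433/3·L_1(u) - 688·L_2(u) - 2855/3·L_3(u).
Expanding and collecting terms gives p(u) = -u³ + (1/3)u² + u + 5.
Evaluating at u = 12: p(12) = -1663.

-1663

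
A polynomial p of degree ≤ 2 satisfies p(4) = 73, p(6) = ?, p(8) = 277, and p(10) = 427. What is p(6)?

159

On equispaced nodes a degree-2 polynomial has vanishing third forward difference, so
  - p(4) + 3·p(6) - 3·p(8) + p(10) = 0.
Substituting the known values and solving for p(6):
  3·p(6) = 477
  p(6) = 159.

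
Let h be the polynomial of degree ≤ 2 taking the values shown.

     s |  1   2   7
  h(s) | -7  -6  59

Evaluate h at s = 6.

Using the Lagrange interpolation formula with nodes 1, 2, 7:
  L_0(s) = (s - 2)(s - 7) / 6
  L_1(s) = (s - 1)(s - 7) / -5
  L_2(s) = (s - 1)(s - 2) / 30
Then h(s) = -7·L_0(s) - 6·L_1(s) + 59·L_2(s).
Expanding and collecting terms gives h(s) = 2s^2 - 5s - 4.
Evaluating at s = 6: h(6) = 38.

38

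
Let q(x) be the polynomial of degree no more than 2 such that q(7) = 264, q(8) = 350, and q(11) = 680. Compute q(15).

Using the Lagrange interpolation formula with nodes 7, 8, 11:
  L_0(x) = (x - 8)(x - 11) / 4
  L_1(x) = (x - 7)(x - 11) / -3
  L_2(x) = (x - 7)(x - 8) / 12
Then q(x) = 264·L_0(x) + 350·L_1(x) + 680·L_2(x).
Expanding and collecting terms gives q(x) = 6x^2 - 4x - 2.
Evaluating at x = 15: q(15) = 1288.

1288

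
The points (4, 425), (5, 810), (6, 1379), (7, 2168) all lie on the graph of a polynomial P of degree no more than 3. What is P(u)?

P(u) = 6u^3 + 2u^2 + u + 5

Using the Lagrange interpolation formula with nodes 4, 5, 6, 7:
  L_0(u) = (u - 5)(u - 6)(u - 7) / -6
  L_1(u) = (u - 4)(u - 6)(u - 7) / 2
  L_2(u) = (u - 4)(u - 5)(u - 7) / -2
  L_3(u) = (u - 4)(u - 5)(u - 6) / 6
Then P(u) = 425·L_0(u) + 810·L_1(u) + 1379·L_2(u) + 2168·L_3(u).
Expanding and collecting terms gives P(u) = 6u^3 + 2u^2 + u + 5.
Check: P(7) = 2168. ✓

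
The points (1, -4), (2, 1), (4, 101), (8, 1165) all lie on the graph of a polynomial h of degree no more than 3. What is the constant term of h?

Write h(s) = as^3 + bs^2 + cs + d. Substituting each data point gives a linear system:
  a + b + c + d = -4
  8a + 4b + 2c + d = 1
  64a + 16b + 4c + d = 101
  512a + 64b + 8c + d = 1165
Solving the system yields a = 3, b = -6, c = 2, d = -3.
So h(s) = 3s^3 - 6s^2 + 2s - 3.
The constant term is -3.

-3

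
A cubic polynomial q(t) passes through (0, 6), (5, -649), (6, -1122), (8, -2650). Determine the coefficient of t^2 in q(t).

Write q(t) = at^3 + bt^2 + ct + d. Substituting each data point gives a linear system:
  d = 6
  125a + 25b + 5c + d = -649
  216a + 36b + 6c + d = -1122
  512a + 64b + 8c + d = -2650
Solving the system yields a = -5, b = -2, c = 4, d = 6.
So q(t) = -5t³ - 2t² + 4t + 6.
The coefficient of t^2 is -2.

-2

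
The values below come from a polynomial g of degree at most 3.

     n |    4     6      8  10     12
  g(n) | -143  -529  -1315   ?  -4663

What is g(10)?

The 4 known points determine the degree-3 polynomial uniquely.
Write g(n) = an^3 + bn^2 + cn + d. Substituting each data point gives a linear system:
  64a + 16b + 4c + d = -143
  216a + 36b + 6c + d = -529
  512a + 64b + 8c + d = -1315
  1728a + 144b + 12c + d = -4663
Solving the system yields a = -3, b = 4, c = -5, d = 5.
So g(n) = -3n^3 + 4n^2 - 5n + 5.
Then g(10) = -2645.

-2645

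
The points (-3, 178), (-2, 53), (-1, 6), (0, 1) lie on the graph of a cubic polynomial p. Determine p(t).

Using the Lagrange interpolation formula with nodes -3, -2, -1, 0:
  L_0(t) = (t + 2)(t + 1)t / -6
  L_1(t) = (t + 3)(t + 1)t / 2
  L_2(t) = (t + 3)(t + 2)t / -2
  L_3(t) = (t + 3)(t + 2)(t + 1) / 6
Then p(t) = 178·L_0(t) + 53·L_1(t) + 6·L_2(t) + 1·L_3(t).
Expanding and collecting terms gives p(t) = -6t³ + 3t² + 4t + 1.
Check: p(-3) = 178. ✓

p(t) = -6t^3 + 3t^2 + 4t + 1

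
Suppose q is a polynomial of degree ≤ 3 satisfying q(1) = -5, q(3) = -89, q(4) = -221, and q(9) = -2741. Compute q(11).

-5065

Write q(t) = at^3 + bt^2 + ct + d. Substituting each data point gives a linear system:
  a + b + c + d = -5
  27a + 9b + 3c + d = -89
  64a + 16b + 4c + d = -221
  729a + 81b + 9c + d = -2741
Solving the system yields a = -4, b = 2, c = 2, d = -5.
So q(t) = -4t³ + 2t² + 2t - 5.
Then q(11) = -5065.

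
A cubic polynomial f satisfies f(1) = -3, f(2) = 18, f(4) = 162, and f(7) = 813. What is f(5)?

309

Using the Lagrange interpolation formula with nodes 1, 2, 4, 7:
  L_0(t) = (t - 2)(t - 4)(t - 7) / -18
  L_1(t) = (t - 1)(t - 4)(t - 7) / 10
  L_2(t) = (t - 1)(t - 2)(t - 7) / -18
  L_3(t) = (t - 1)(t - 2)(t - 4) / 90
Then f(t) = -3·L_0(t) + 18·L_1(t) + 162·L_2(t) + 813·L_3(t).
Expanding and collecting terms gives f(t) = 2t^3 + 3t^2 - 2t - 6.
Evaluating at t = 5: f(5) = 309.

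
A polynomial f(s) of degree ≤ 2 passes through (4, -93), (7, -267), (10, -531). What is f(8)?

Write f(s) = as^2 + bs + c. Substituting each data point gives a linear system:
  16a + 4b + c = -93
  49a + 7b + c = -267
  100a + 10b + c = -531
Solving the system yields a = -5, b = -3, c = -1.
So f(s) = -5s^2 - 3s - 1.
Then f(8) = -345.

-345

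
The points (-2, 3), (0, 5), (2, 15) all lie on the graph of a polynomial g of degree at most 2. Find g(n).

Using the Lagrange interpolation formula with nodes -2, 0, 2:
  L_0(n) = n(n - 2) / 8
  L_1(n) = (n + 2)(n - 2) / -4
  L_2(n) = (n + 2)n / 8
Then g(n) = 3·L_0(n) + 5·L_1(n) + 15·L_2(n).
Expanding and collecting terms gives g(n) = n^2 + 3n + 5.
Check: g(2) = 15. ✓

g(n) = n^2 + 3n + 5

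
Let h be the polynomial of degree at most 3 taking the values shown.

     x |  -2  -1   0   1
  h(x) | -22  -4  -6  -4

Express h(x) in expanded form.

h(x) = 4x^3 + 2x^2 - 4x - 6

Using the Lagrange interpolation formula with nodes -2, -1, 0, 1:
  L_0(x) = (x + 1)x(x - 1) / -6
  L_1(x) = (x + 2)x(x - 1) / 2
  L_2(x) = (x + 2)(x + 1)(x - 1) / -2
  L_3(x) = (x + 2)(x + 1)x / 6
Then h(x) = -22·L_0(x) - 4·L_1(x) - 6·L_2(x) - 4·L_3(x).
Expanding and collecting terms gives h(x) = 4x³ + 2x² - 4x - 6.
Check: h(-2) = -22. ✓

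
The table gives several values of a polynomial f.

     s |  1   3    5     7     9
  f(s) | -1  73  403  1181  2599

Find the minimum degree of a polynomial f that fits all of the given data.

3

Forward differences of the values at s = 1, 3, 5, 7, 9:
  f  : -1  73  403  1181  2599
  Δ  : 74  330  778  1418
  Δ^2: 256  448  640
  Δ^3: 192  192
  Δ^4: 0
The third differences are constant (192) and nonzero, while all higher differences vanish, so the minimal degree is 3.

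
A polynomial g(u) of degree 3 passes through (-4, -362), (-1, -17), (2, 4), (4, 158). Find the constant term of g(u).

-6

Write g(u) = au^3 + bu^2 + cu + d. Substituting each data point gives a linear system:
  -64a + 16b - 4c + d = -362
  -a + b - c + d = -17
  8a + 4b + 2c + d = 4
  64a + 16b + 4c + d = 158
Solving the system yields a = 4, b = -6, c = 1, d = -6.
So g(u) = 4u³ - 6u² + u - 6.
The constant term is -6.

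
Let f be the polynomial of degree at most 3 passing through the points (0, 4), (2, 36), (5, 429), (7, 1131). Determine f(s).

Write f(s) = as^3 + bs^2 + cs + d. Substituting each data point gives a linear system:
  d = 4
  8a + 4b + 2c + d = 36
  125a + 25b + 5c + d = 429
  343a + 49b + 7c + d = 1131
Solving the system yields a = 3, b = 2, c = 0, d = 4.
So f(s) = 3s³ + 2s² + 4.
Check: f(2) = 36. ✓

f(s) = 3s^3 + 2s^2 + 4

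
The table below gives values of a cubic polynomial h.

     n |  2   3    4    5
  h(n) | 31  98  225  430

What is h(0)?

5

Write h(n) = an^3 + bn^2 + cn + d. Substituting each data point gives a linear system:
  8a + 4b + 2c + d = 31
  27a + 9b + 3c + d = 98
  64a + 16b + 4c + d = 225
  125a + 25b + 5c + d = 430
Solving the system yields a = 3, b = 3, c = -5, d = 5.
So h(n) = 3n^3 + 3n^2 - 5n + 5.
Then h(0) = 5.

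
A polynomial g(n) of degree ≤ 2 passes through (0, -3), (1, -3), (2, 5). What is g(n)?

Write g(n) = an^2 + bn + c. Substituting each data point gives a linear system:
  c = -3
  a + b + c = -3
  4a + 2b + c = 5
Solving the system yields a = 4, b = -4, c = -3.
So g(n) = 4n^2 - 4n - 3.
Check: g(2) = 5. ✓

g(n) = 4n^2 - 4n - 3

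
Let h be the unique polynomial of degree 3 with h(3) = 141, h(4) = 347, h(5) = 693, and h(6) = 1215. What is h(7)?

1949

Using the Lagrange interpolation formula with nodes 3, 4, 5, 6:
  L_0(u) = (u - 4)(u - 5)(u - 6) / -6
  L_1(u) = (u - 3)(u - 5)(u - 6) / 2
  L_2(u) = (u - 3)(u - 4)(u - 6) / -2
  L_3(u) = (u - 3)(u - 4)(u - 5) / 6
Then h(u) = 141·L_0(u) + 347·L_1(u) + 693·L_2(u) + 1215·L_3(u).
Expanding and collecting terms gives h(u) = 6u³ - 2u² - 2u + 3.
Evaluating at u = 7: h(7) = 1949.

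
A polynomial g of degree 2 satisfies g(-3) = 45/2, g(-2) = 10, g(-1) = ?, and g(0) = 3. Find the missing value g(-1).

The 3 known points determine the degree-2 polynomial uniquely.
Write g(s) = as^2 + bs + c. Substituting each data point gives a linear system:
  9a - 3b + c = 45/2
  4a - 2b + c = 10
  c = 3
Solving the system yields a = 3, b = 5/2, c = 3.
So g(s) = 3s^2 + (5/2)s + 3.
Then g(-1) = 7/2.

7/2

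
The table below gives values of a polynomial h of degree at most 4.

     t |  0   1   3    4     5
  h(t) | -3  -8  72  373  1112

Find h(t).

Using the Lagrange interpolation formula with nodes 0, 1, 3, 4, 5:
  L_0(t) = (t - 1)(t - 3)(t - 4)(t - 5) / 60
  L_1(t) = t(t - 3)(t - 4)(t - 5) / -24
  L_2(t) = t(t - 1)(t - 4)(t - 5) / 12
  L_3(t) = t(t - 1)(t - 3)(t - 5) / -12
  L_4(t) = t(t - 1)(t - 3)(t - 4) / 40
Then h(t) = -3·L_0(t) - 8·L_1(t) + 72·L_2(t) + 373·L_3(t) + 1112·L_4(t).
Expanding and collecting terms gives h(t) = 3t^4 - 6t^3 - 2t - 3.
Check: h(3) = 72. ✓

h(t) = 3t^4 - 6t^3 - 2t - 3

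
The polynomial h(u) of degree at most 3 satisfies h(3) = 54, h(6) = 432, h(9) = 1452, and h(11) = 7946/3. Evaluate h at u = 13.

Using the Lagrange interpolation formula with nodes 3, 6, 9, 11:
  L_0(u) = (u - 6)(u - 9)(u - 11) / -144
  L_1(u) = (u - 3)(u - 9)(u - 11) / 45
  L_2(u) = (u - 3)(u - 6)(u - 11) / -36
  L_3(u) = (u - 3)(u - 6)(u - 9) / 80
Then h(u) = 54·L_0(u) + 432·L_1(u) + 1452·L_2(u) + 7946/3·L_3(u).
Expanding and collecting terms gives h(u) = 2u^3 - (1/3)u^2 + 3u - 6.
Evaluating at u = 13: h(13) = 13112/3.

13112/3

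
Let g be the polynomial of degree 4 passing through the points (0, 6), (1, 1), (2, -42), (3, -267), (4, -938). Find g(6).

-5274

Write g(u) = au^4 + bu^3 + cu^2 + du + e. Substituting each data point gives a linear system:
  e = 6
  a + b + c + d + e = 1
  16a + 8b + 4c + 2d + e = -42
  81a + 27b + 9c + 3d + e = -267
  256a + 64b + 16c + 4d + e = -938
Solving the system yields a = -5, b = 6, c = -2, d = -4, e = 6.
So g(u) = -5u^4 + 6u^3 - 2u^2 - 4u + 6.
Then g(6) = -5274.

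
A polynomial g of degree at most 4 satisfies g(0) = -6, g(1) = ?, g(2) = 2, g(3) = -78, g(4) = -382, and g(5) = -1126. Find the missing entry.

2

On equispaced nodes a degree-4 polynomial has vanishing fifth forward difference, so
  - g(0) + 5·g(1) - 10·g(2) + 10·g(3) - 5·g(4) + g(5) = 0.
Substituting the known values and solving for g(1):
  5·g(1) = 10
  g(1) = 2.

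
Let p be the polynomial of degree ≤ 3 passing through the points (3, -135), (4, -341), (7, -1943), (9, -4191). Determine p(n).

p(n) = -6n^3 + 2n^2 + 2n + 3

Write p(n) = an^3 + bn^2 + cn + d. Substituting each data point gives a linear system:
  27a + 9b + 3c + d = -135
  64a + 16b + 4c + d = -341
  343a + 49b + 7c + d = -1943
  729a + 81b + 9c + d = -4191
Solving the system yields a = -6, b = 2, c = 2, d = 3.
So p(n) = -6n^3 + 2n^2 + 2n + 3.
Check: p(3) = -135. ✓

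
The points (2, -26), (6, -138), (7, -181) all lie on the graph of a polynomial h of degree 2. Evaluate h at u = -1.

-5

Using the Lagrange interpolation formula with nodes 2, 6, 7:
  L_0(u) = (u - 6)(u - 7) / 20
  L_1(u) = (u - 2)(u - 7) / -4
  L_2(u) = (u - 2)(u - 6) / 5
Then h(u) = -26·L_0(u) - 138·L_1(u) - 181·L_2(u).
Expanding and collecting terms gives h(u) = -3u^2 - 4u - 6.
Evaluating at u = -1: h(-1) = -5.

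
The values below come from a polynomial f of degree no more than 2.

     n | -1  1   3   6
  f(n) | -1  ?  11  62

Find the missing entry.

The 3 known points determine the degree-2 polynomial uniquely.
Write f(n) = an^2 + bn + c. Substituting each data point gives a linear system:
  a - b + c = -1
  9a + 3b + c = 11
  36a + 6b + c = 62
Solving the system yields a = 2, b = -1, c = -4.
So f(n) = 2n^2 - n - 4.
Then f(1) = -3.

-3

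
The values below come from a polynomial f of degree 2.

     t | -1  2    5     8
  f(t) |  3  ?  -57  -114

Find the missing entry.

-18

On equispaced nodes a degree-2 polynomial has vanishing third forward difference, so
  - f(-1) + 3·f(2) - 3·f(5) + f(8) = 0.
Substituting the known values and solving for f(2):
  3·f(2) = -54
  f(2) = -18.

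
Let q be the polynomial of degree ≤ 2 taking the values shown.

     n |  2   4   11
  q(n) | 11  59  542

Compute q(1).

2

Write q(n) = an^2 + bn + c. Substituting each data point gives a linear system:
  4a + 2b + c = 11
  16a + 4b + c = 59
  121a + 11b + c = 542
Solving the system yields a = 5, b = -6, c = 3.
So q(n) = 5n² - 6n + 3.
Then q(1) = 2.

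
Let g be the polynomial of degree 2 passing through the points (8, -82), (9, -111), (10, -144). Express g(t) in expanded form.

Write g(t) = at^2 + bt + c. Substituting each data point gives a linear system:
  64a + 8b + c = -82
  81a + 9b + c = -111
  100a + 10b + c = -144
Solving the system yields a = -2, b = 5, c = 6.
So g(t) = -2t^2 + 5t + 6.
Check: g(8) = -82. ✓

g(t) = -2t^2 + 5t + 6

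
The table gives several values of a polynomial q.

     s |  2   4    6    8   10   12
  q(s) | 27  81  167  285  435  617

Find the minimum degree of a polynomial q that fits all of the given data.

Forward differences of the values at s = 2, 4, 6, 8, 10, 12:
  q  : 27  81  167  285  435  617
  Δ  : 54  86  118  150  182
  Δ^2: 32  32  32  32
  Δ^3: 0  0  0
  Δ^4: 0  0
  Δ^5: 0
The second differences are constant (32) and nonzero, while all higher differences vanish, so the minimal degree is 2.

2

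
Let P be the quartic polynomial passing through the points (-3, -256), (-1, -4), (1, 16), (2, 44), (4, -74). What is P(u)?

P(u) = -2u^4 + 5u^3 + 6u^2 + 5u + 2

Write P(u) = au^4 + bu^3 + cu^2 + du + e. Substituting each data point gives a linear system:
  81a - 27b + 9c - 3d + e = -256
  a - b + c - d + e = -4
  a + b + c + d + e = 16
  16a + 8b + 4c + 2d + e = 44
  256a + 64b + 16c + 4d + e = -74
Solving the system yields a = -2, b = 5, c = 6, d = 5, e = 2.
So P(u) = -2u⁴ + 5u³ + 6u² + 5u + 2.
Check: P(1) = 16. ✓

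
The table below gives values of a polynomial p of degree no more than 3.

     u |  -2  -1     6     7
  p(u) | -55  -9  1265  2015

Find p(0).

-1

Write p(u) = au^3 + bu^2 + cu + d. Substituting each data point gives a linear system:
  -8a + 4b - 2c + d = -55
  -a + b - c + d = -9
  216a + 36b + 6c + d = 1265
  343a + 49b + 7c + d = 2015
Solving the system yields a = 6, b = -1, c = 1, d = -1.
So p(u) = 6u^3 - u^2 + u - 1.
Then p(0) = -1.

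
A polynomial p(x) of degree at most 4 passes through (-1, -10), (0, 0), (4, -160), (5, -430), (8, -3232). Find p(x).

Using the Lagrange interpolation formula with nodes -1, 0, 4, 5, 8:
  L_0(x) = x(x - 4)(x - 5)(x - 8) / 270
  L_1(x) = (x + 1)(x - 4)(x - 5)(x - 8) / -160
  L_2(x) = (x + 1)x(x - 5)(x - 8) / 80
  L_3(x) = (x + 1)x(x - 4)(x - 8) / -90
  L_4(x) = (x + 1)x(x - 4)(x - 5) / 864
Then p(x) = -10·L_0(x) + 0·L_1(x) - 160·L_2(x) - 430·L_3(x) - 3232·L_4(x).
Expanding and collecting terms gives p(x) = -x^4 + 2x^3 - 3x^2 + 4x.
Check: p(0) = 0. ✓

p(x) = -x^4 + 2x^3 - 3x^2 + 4x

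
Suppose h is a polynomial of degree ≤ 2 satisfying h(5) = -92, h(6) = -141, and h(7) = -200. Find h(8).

-269

Using the Lagrange interpolation formula with nodes 5, 6, 7:
  L_0(x) = (x - 6)(x - 7) / 2
  L_1(x) = (x - 5)(x - 7) / -1
  L_2(x) = (x - 5)(x - 6) / 2
Then h(x) = -92·L_0(x) - 141·L_1(x) - 200·L_2(x).
Expanding and collecting terms gives h(x) = -5x^2 + 6x + 3.
Evaluating at x = 8: h(8) = -269.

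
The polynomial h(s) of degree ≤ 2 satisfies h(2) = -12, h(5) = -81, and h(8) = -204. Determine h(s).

Write h(s) = as^2 + bs + c. Substituting each data point gives a linear system:
  4a + 2b + c = -12
  25a + 5b + c = -81
  64a + 8b + c = -204
Solving the system yields a = -3, b = -2, c = 4.
So h(s) = -3s² - 2s + 4.
Check: h(5) = -81. ✓

h(s) = -3s^2 - 2s + 4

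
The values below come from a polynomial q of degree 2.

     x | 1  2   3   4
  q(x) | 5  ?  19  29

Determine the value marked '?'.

11

The 3 known points determine the degree-2 polynomial uniquely.
Write q(x) = ax^2 + bx + c. Substituting each data point gives a linear system:
  a + b + c = 5
  9a + 3b + c = 19
  16a + 4b + c = 29
Solving the system yields a = 1, b = 3, c = 1.
So q(x) = x^2 + 3x + 1.
Then q(2) = 11.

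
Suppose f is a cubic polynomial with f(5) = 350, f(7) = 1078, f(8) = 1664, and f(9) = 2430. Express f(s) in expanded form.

Using the Lagrange interpolation formula with nodes 5, 7, 8, 9:
  L_0(s) = (s - 7)(s - 8)(s - 9) / -24
  L_1(s) = (s - 5)(s - 8)(s - 9) / 4
  L_2(s) = (s - 5)(s - 7)(s - 9) / -3
  L_3(s) = (s - 5)(s - 7)(s - 8) / 8
Then f(s) = 350·L_0(s) + 1078·L_1(s) + 1664·L_2(s) + 2430·L_3(s).
Expanding and collecting terms gives f(s) = 4s^3 - 6s^2.
Check: f(5) = 350. ✓

f(s) = 4s^3 - 6s^2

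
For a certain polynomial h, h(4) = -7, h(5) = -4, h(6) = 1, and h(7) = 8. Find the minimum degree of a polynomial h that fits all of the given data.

2

Forward differences of the values at n = 4, 5, 6, 7:
  h  : -7  -4  1  8
  Δ  : 3  5  7
  Δ^2: 2  2
  Δ^3: 0
The second differences are constant (2) and nonzero, while all higher differences vanish, so the minimal degree is 2.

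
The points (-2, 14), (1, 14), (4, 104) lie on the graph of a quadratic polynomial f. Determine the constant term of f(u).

Write f(u) = au^2 + bu + c. Substituting each data point gives a linear system:
  4a - 2b + c = 14
  a + b + c = 14
  16a + 4b + c = 104
Solving the system yields a = 5, b = 5, c = 4.
So f(u) = 5u^2 + 5u + 4.
The constant term is 4.

4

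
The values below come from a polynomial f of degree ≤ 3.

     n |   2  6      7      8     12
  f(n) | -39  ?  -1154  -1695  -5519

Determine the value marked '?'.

The 4 known points determine the degree-3 polynomial uniquely.
Write f(n) = an^3 + bn^2 + cn + d. Substituting each data point gives a linear system:
  8a + 4b + 2c + d = -39
  343a + 49b + 7c + d = -1154
  512a + 64b + 8c + d = -1695
  1728a + 144b + 12c + d = -5519
Solving the system yields a = -3, b = -2, c = -4, d = 1.
So f(n) = -3n³ - 2n² - 4n + 1.
Then f(6) = -743.

-743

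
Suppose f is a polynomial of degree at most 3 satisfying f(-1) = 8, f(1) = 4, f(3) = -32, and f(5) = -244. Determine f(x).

f(x) = -3x^3 + 5x^2 + x + 1

Write f(x) = ax^3 + bx^2 + cx + d. Substituting each data point gives a linear system:
  -a + b - c + d = 8
  a + b + c + d = 4
  27a + 9b + 3c + d = -32
  125a + 25b + 5c + d = -244
Solving the system yields a = -3, b = 5, c = 1, d = 1.
So f(x) = -3x³ + 5x² + x + 1.
Check: f(1) = 4. ✓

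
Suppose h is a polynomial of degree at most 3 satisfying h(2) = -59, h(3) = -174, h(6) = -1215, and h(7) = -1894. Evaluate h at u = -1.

10

Write h(u) = au^3 + bu^2 + cu + d. Substituting each data point gives a linear system:
  8a + 4b + 2c + d = -59
  27a + 9b + 3c + d = -174
  216a + 36b + 6c + d = -1215
  343a + 49b + 7c + d = -1894
Solving the system yields a = -5, b = -3, c = -5, d = 3.
So h(u) = -5u^3 - 3u^2 - 5u + 3.
Then h(-1) = 10.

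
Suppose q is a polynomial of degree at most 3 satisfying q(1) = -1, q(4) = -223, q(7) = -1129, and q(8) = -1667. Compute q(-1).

7

Write q(u) = au^3 + bu^2 + cu + d. Substituting each data point gives a linear system:
  a + b + c + d = -1
  64a + 16b + 4c + d = -223
  343a + 49b + 7c + d = -1129
  512a + 64b + 8c + d = -1667
Solving the system yields a = -3, b = -2, c = -1, d = 5.
So q(u) = -3u³ - 2u² - u + 5.
Then q(-1) = 7.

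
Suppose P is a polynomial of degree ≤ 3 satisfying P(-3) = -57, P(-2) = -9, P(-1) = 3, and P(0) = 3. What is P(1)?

15

Write P(u) = au^3 + bu^2 + cu + d. Substituting each data point gives a linear system:
  -27a + 9b - 3c + d = -57
  -8a + 4b - 2c + d = -9
  -a + b - c + d = 3
  d = 3
Solving the system yields a = 4, b = 6, c = 2, d = 3.
So P(u) = 4u^3 + 6u^2 + 2u + 3.
Then P(1) = 15.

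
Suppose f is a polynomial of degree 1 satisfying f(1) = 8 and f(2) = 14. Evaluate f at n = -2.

-10

Write f(n) = an + b. Substituting each data point gives a linear system:
  a + b = 8
  2a + b = 14
Solving the system yields a = 6, b = 2.
So f(n) = 6n + 2.
Then f(-2) = -10.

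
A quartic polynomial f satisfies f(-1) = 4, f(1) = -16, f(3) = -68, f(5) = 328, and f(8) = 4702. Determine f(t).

f(t) = 2t^4 - 6t^3 - 6t^2 - 4t - 2

Write f(t) = at^4 + bt^3 + ct^2 + dt + e. Substituting each data point gives a linear system:
  a - b + c - d + e = 4
  a + b + c + d + e = -16
  81a + 27b + 9c + 3d + e = -68
  625a + 125b + 25c + 5d + e = 328
  4096a + 512b + 64c + 8d + e = 4702
Solving the system yields a = 2, b = -6, c = -6, d = -4, e = -2.
So f(t) = 2t^4 - 6t^3 - 6t^2 - 4t - 2.
Check: f(5) = 328. ✓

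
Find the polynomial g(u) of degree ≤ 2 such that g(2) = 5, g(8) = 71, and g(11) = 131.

Write g(u) = au^2 + bu + c. Substituting each data point gives a linear system:
  4a + 2b + c = 5
  64a + 8b + c = 71
  121a + 11b + c = 131
Solving the system yields a = 1, b = 1, c = -1.
So g(u) = u² + u - 1.
Check: g(11) = 131. ✓

g(u) = u^2 + u - 1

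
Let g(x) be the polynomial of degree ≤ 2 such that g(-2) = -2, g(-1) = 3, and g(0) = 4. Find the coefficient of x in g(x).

Write g(x) = ax^2 + bx + c. Substituting each data point gives a linear system:
  4a - 2b + c = -2
  a - b + c = 3
  c = 4
Solving the system yields a = -2, b = -1, c = 4.
So g(x) = -2x^2 - x + 4.
The coefficient of x is -1.

-1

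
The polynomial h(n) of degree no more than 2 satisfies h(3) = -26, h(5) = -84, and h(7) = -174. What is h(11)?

Write h(n) = an^2 + bn + c. Substituting each data point gives a linear system:
  9a + 3b + c = -26
  25a + 5b + c = -84
  49a + 7b + c = -174
Solving the system yields a = -4, b = 3, c = 1.
So h(n) = -4n^2 + 3n + 1.
Then h(11) = -450.

-450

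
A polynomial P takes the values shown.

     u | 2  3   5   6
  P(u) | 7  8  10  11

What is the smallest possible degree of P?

1

Divided differences on the nodes 2, 3, 5, 6:
  order 0: 7  8  10  11
  order 1: 1  1  1
  order 2: 0  0
  order 3: 0
The order-1 divided differences are all 1 (nonzero) and every higher order vanishes, so the data lies on a polynomial of degree exactly 1.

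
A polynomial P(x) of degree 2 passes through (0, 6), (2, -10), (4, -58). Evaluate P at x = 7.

Write P(x) = ax^2 + bx + c. Substituting each data point gives a linear system:
  c = 6
  4a + 2b + c = -10
  16a + 4b + c = -58
Solving the system yields a = -4, b = 0, c = 6.
So P(x) = -4x² + 6.
Then P(7) = -190.

-190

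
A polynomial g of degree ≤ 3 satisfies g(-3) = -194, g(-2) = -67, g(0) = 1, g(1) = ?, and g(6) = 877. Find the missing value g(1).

2

The 4 known points determine the degree-3 polynomial uniquely.
Write g(u) = au^3 + bu^2 + cu + d. Substituting each data point gives a linear system:
  -27a + 9b - 3c + d = -194
  -8a + 4b - 2c + d = -67
  d = 1
  216a + 36b + 6c + d = 877
Solving the system yields a = 5, b = -6, c = 2, d = 1.
So g(u) = 5u^3 - 6u^2 + 2u + 1.
Then g(1) = 2.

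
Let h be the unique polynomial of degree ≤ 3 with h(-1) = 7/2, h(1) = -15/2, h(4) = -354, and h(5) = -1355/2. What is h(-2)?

Write h(s) = as^3 + bs^2 + cs + d. Substituting each data point gives a linear system:
  -a + b - c + d = 7/2
  a + b + c + d = -15/2
  64a + 16b + 4c + d = -354
  125a + 25b + 5c + d = -1355/2
Solving the system yields a = -5, b = -2, c = -1/2, d = 0.
So h(s) = -5s^3 - 2s^2 - (1/2)s.
Then h(-2) = 33.

33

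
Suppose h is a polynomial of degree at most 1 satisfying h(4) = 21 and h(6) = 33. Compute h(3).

Using the Lagrange interpolation formula with nodes 4, 6:
  L_0(n) = (n - 6) / -2
  L_1(n) = (n - 4) / 2
Then h(n) = 21·L_0(n) + 33·L_1(n).
Expanding and collecting terms gives h(n) = 6n - 3.
Evaluating at n = 3: h(3) = 15.

15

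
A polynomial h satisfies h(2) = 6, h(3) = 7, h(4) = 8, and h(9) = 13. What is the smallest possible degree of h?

1

Divided differences on the nodes 2, 3, 4, 9:
  order 0: 6  7  8  13
  order 1: 1  1  1
  order 2: 0  0
  order 3: 0
The order-1 divided differences are all 1 (nonzero) and every higher order vanishes, so the data lies on a polynomial of degree exactly 1.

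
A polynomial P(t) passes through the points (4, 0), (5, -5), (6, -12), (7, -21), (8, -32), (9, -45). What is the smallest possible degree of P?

2

Forward differences of the values at t = 4, 5, 6, 7, 8, 9:
  P  : 0  -5  -12  -21  -32  -45
  Δ  : -5  -7  -9  -11  -13
  Δ^2: -2  -2  -2  -2
  Δ^3: 0  0  0
  Δ^4: 0  0
  Δ^5: 0
The second differences are constant (-2) and nonzero, while all higher differences vanish, so the minimal degree is 2.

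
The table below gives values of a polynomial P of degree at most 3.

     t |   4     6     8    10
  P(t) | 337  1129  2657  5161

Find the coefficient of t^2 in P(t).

2

Write P(t) = at^3 + bt^2 + ct + d. Substituting each data point gives a linear system:
  64a + 16b + 4c + d = 337
  216a + 36b + 6c + d = 1129
  512a + 64b + 8c + d = 2657
  1000a + 100b + 10c + d = 5161
Solving the system yields a = 5, b = 2, c = -4, d = 1.
So P(t) = 5t³ + 2t² - 4t + 1.
The coefficient of t^2 is 2.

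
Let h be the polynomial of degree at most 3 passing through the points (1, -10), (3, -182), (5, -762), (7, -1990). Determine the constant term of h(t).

-2

Write h(t) = at^3 + bt^2 + ct + d. Substituting each data point gives a linear system:
  a + b + c + d = -10
  27a + 9b + 3c + d = -182
  125a + 25b + 5c + d = -762
  343a + 49b + 7c + d = -1990
Solving the system yields a = -5, b = -6, c = 3, d = -2.
So h(t) = -5t³ - 6t² + 3t - 2.
The constant term is -2.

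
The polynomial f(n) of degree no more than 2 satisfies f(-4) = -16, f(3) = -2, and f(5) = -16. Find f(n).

f(n) = -n^2 + n + 4

Using the Lagrange interpolation formula with nodes -4, 3, 5:
  L_0(n) = (n - 3)(n - 5) / 63
  L_1(n) = (n + 4)(n - 5) / -14
  L_2(n) = (n + 4)(n - 3) / 18
Then f(n) = -16·L_0(n) - 2·L_1(n) - 16·L_2(n).
Expanding and collecting terms gives f(n) = -n^2 + n + 4.
Check: f(3) = -2. ✓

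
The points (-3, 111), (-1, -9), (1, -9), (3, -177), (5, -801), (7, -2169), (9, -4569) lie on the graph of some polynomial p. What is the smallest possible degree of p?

Forward differences of the values at u = -3, -1, 1, 3, 5, 7, 9:
  p  : 111  -9  -9  -177  -801  -2169  -4569
  Δ  : -120  0  -168  -624  -1368  -2400
  Δ^2: 120  -168  -456  -744  -1032
  Δ^3: -288  -288  -288  -288
  Δ^4: 0  0  0
  Δ^5: 0  0
  Δ^6: 0
The third differences are constant (-288) and nonzero, while all higher differences vanish, so the minimal degree is 3.

3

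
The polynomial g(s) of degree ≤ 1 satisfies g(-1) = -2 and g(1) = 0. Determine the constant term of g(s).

Write g(s) = as + b. Substituting each data point gives a linear system:
  -a + b = -2
  a + b = 0
Solving the system yields a = 1, b = -1.
So g(s) = s - 1.
The constant term is -1.

-1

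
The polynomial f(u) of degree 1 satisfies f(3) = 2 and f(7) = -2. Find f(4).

Using the Lagrange interpolation formula with nodes 3, 7:
  L_0(u) = (u - 7) / -4
  L_1(u) = (u - 3) / 4
Then f(u) = 2·L_0(u) - 2·L_1(u).
Expanding and collecting terms gives f(u) = -u + 5.
Evaluating at u = 4: f(4) = 1.

1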